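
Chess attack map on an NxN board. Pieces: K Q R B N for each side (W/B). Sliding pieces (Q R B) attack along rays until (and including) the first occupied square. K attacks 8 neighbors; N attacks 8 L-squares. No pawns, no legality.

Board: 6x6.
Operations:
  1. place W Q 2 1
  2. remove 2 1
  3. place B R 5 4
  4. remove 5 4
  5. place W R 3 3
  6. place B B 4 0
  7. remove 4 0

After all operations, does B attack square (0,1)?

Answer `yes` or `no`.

Answer: no

Derivation:
Op 1: place WQ@(2,1)
Op 2: remove (2,1)
Op 3: place BR@(5,4)
Op 4: remove (5,4)
Op 5: place WR@(3,3)
Op 6: place BB@(4,0)
Op 7: remove (4,0)
Per-piece attacks for B:
B attacks (0,1): no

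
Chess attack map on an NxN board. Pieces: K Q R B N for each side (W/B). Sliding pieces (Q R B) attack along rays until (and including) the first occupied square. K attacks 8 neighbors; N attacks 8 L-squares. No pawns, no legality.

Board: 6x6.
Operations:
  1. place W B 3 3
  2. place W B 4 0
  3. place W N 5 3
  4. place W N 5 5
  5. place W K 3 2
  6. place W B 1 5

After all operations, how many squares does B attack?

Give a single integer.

Answer: 0

Derivation:
Op 1: place WB@(3,3)
Op 2: place WB@(4,0)
Op 3: place WN@(5,3)
Op 4: place WN@(5,5)
Op 5: place WK@(3,2)
Op 6: place WB@(1,5)
Per-piece attacks for B:
Union (0 distinct): (none)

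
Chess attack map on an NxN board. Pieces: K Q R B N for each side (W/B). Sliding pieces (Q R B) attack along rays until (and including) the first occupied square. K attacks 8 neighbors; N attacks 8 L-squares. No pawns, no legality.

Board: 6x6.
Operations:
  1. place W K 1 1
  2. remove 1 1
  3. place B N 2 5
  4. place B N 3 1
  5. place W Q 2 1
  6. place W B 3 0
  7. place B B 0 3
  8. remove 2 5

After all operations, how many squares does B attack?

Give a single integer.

Op 1: place WK@(1,1)
Op 2: remove (1,1)
Op 3: place BN@(2,5)
Op 4: place BN@(3,1)
Op 5: place WQ@(2,1)
Op 6: place WB@(3,0)
Op 7: place BB@(0,3)
Op 8: remove (2,5)
Per-piece attacks for B:
  BB@(0,3): attacks (1,4) (2,5) (1,2) (2,1) [ray(1,-1) blocked at (2,1)]
  BN@(3,1): attacks (4,3) (5,2) (2,3) (1,2) (5,0) (1,0)
Union (9 distinct): (1,0) (1,2) (1,4) (2,1) (2,3) (2,5) (4,3) (5,0) (5,2)

Answer: 9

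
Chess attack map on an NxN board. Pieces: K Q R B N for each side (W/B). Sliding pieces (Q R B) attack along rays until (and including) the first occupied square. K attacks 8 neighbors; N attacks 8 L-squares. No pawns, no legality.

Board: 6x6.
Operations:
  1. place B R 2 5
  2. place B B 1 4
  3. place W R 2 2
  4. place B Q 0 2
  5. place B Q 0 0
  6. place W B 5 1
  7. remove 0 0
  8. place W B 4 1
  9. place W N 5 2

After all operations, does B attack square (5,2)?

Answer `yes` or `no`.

Op 1: place BR@(2,5)
Op 2: place BB@(1,4)
Op 3: place WR@(2,2)
Op 4: place BQ@(0,2)
Op 5: place BQ@(0,0)
Op 6: place WB@(5,1)
Op 7: remove (0,0)
Op 8: place WB@(4,1)
Op 9: place WN@(5,2)
Per-piece attacks for B:
  BQ@(0,2): attacks (0,3) (0,4) (0,5) (0,1) (0,0) (1,2) (2,2) (1,3) (2,4) (3,5) (1,1) (2,0) [ray(1,0) blocked at (2,2)]
  BB@(1,4): attacks (2,5) (2,3) (3,2) (4,1) (0,5) (0,3) [ray(1,1) blocked at (2,5); ray(1,-1) blocked at (4,1)]
  BR@(2,5): attacks (2,4) (2,3) (2,2) (3,5) (4,5) (5,5) (1,5) (0,5) [ray(0,-1) blocked at (2,2)]
B attacks (5,2): no

Answer: no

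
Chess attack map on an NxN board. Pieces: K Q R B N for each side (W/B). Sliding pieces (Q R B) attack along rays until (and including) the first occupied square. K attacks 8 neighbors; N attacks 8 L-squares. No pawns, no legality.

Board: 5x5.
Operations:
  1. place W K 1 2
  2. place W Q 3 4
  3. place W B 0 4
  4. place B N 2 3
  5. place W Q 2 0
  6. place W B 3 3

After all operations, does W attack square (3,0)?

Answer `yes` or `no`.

Answer: yes

Derivation:
Op 1: place WK@(1,2)
Op 2: place WQ@(3,4)
Op 3: place WB@(0,4)
Op 4: place BN@(2,3)
Op 5: place WQ@(2,0)
Op 6: place WB@(3,3)
Per-piece attacks for W:
  WB@(0,4): attacks (1,3) (2,2) (3,1) (4,0)
  WK@(1,2): attacks (1,3) (1,1) (2,2) (0,2) (2,3) (2,1) (0,3) (0,1)
  WQ@(2,0): attacks (2,1) (2,2) (2,3) (3,0) (4,0) (1,0) (0,0) (3,1) (4,2) (1,1) (0,2) [ray(0,1) blocked at (2,3)]
  WB@(3,3): attacks (4,4) (4,2) (2,4) (2,2) (1,1) (0,0)
  WQ@(3,4): attacks (3,3) (4,4) (2,4) (1,4) (0,4) (4,3) (2,3) [ray(0,-1) blocked at (3,3); ray(-1,0) blocked at (0,4); ray(-1,-1) blocked at (2,3)]
W attacks (3,0): yes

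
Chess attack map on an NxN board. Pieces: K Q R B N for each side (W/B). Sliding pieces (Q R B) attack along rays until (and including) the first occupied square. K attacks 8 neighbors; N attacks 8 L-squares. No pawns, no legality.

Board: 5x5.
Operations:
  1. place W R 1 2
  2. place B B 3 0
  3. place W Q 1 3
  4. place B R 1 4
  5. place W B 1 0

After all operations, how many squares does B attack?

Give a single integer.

Op 1: place WR@(1,2)
Op 2: place BB@(3,0)
Op 3: place WQ@(1,3)
Op 4: place BR@(1,4)
Op 5: place WB@(1,0)
Per-piece attacks for B:
  BR@(1,4): attacks (1,3) (2,4) (3,4) (4,4) (0,4) [ray(0,-1) blocked at (1,3)]
  BB@(3,0): attacks (4,1) (2,1) (1,2) [ray(-1,1) blocked at (1,2)]
Union (8 distinct): (0,4) (1,2) (1,3) (2,1) (2,4) (3,4) (4,1) (4,4)

Answer: 8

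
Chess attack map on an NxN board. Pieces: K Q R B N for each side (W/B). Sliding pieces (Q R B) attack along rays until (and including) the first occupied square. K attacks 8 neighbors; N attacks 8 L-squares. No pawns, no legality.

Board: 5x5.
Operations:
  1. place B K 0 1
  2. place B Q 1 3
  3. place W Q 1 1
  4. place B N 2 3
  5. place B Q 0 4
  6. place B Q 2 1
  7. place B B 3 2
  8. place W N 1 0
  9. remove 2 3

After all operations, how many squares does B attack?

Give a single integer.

Op 1: place BK@(0,1)
Op 2: place BQ@(1,3)
Op 3: place WQ@(1,1)
Op 4: place BN@(2,3)
Op 5: place BQ@(0,4)
Op 6: place BQ@(2,1)
Op 7: place BB@(3,2)
Op 8: place WN@(1,0)
Op 9: remove (2,3)
Per-piece attacks for B:
  BK@(0,1): attacks (0,2) (0,0) (1,1) (1,2) (1,0)
  BQ@(0,4): attacks (0,3) (0,2) (0,1) (1,4) (2,4) (3,4) (4,4) (1,3) [ray(0,-1) blocked at (0,1); ray(1,-1) blocked at (1,3)]
  BQ@(1,3): attacks (1,4) (1,2) (1,1) (2,3) (3,3) (4,3) (0,3) (2,4) (2,2) (3,1) (4,0) (0,4) (0,2) [ray(0,-1) blocked at (1,1); ray(-1,1) blocked at (0,4)]
  BQ@(2,1): attacks (2,2) (2,3) (2,4) (2,0) (3,1) (4,1) (1,1) (3,2) (3,0) (1,2) (0,3) (1,0) [ray(-1,0) blocked at (1,1); ray(1,1) blocked at (3,2); ray(-1,-1) blocked at (1,0)]
  BB@(3,2): attacks (4,3) (4,1) (2,3) (1,4) (2,1) [ray(-1,-1) blocked at (2,1)]
Union (24 distinct): (0,0) (0,1) (0,2) (0,3) (0,4) (1,0) (1,1) (1,2) (1,3) (1,4) (2,0) (2,1) (2,2) (2,3) (2,4) (3,0) (3,1) (3,2) (3,3) (3,4) (4,0) (4,1) (4,3) (4,4)

Answer: 24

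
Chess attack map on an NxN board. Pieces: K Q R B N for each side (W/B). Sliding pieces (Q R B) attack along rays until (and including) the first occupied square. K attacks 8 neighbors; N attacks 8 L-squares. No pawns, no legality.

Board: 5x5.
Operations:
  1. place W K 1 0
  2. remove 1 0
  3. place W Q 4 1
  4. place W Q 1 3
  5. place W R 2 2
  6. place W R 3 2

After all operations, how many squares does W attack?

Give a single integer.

Op 1: place WK@(1,0)
Op 2: remove (1,0)
Op 3: place WQ@(4,1)
Op 4: place WQ@(1,3)
Op 5: place WR@(2,2)
Op 6: place WR@(3,2)
Per-piece attacks for W:
  WQ@(1,3): attacks (1,4) (1,2) (1,1) (1,0) (2,3) (3,3) (4,3) (0,3) (2,4) (2,2) (0,4) (0,2) [ray(1,-1) blocked at (2,2)]
  WR@(2,2): attacks (2,3) (2,4) (2,1) (2,0) (3,2) (1,2) (0,2) [ray(1,0) blocked at (3,2)]
  WR@(3,2): attacks (3,3) (3,4) (3,1) (3,0) (4,2) (2,2) [ray(-1,0) blocked at (2,2)]
  WQ@(4,1): attacks (4,2) (4,3) (4,4) (4,0) (3,1) (2,1) (1,1) (0,1) (3,2) (3,0) [ray(-1,1) blocked at (3,2)]
Union (22 distinct): (0,1) (0,2) (0,3) (0,4) (1,0) (1,1) (1,2) (1,4) (2,0) (2,1) (2,2) (2,3) (2,4) (3,0) (3,1) (3,2) (3,3) (3,4) (4,0) (4,2) (4,3) (4,4)

Answer: 22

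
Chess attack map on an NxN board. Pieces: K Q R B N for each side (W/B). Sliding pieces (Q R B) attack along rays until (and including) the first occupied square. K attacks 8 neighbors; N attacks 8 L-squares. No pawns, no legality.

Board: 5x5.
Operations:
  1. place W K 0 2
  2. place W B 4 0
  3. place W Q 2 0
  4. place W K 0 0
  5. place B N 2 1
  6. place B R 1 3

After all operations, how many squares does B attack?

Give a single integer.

Answer: 13

Derivation:
Op 1: place WK@(0,2)
Op 2: place WB@(4,0)
Op 3: place WQ@(2,0)
Op 4: place WK@(0,0)
Op 5: place BN@(2,1)
Op 6: place BR@(1,3)
Per-piece attacks for B:
  BR@(1,3): attacks (1,4) (1,2) (1,1) (1,0) (2,3) (3,3) (4,3) (0,3)
  BN@(2,1): attacks (3,3) (4,2) (1,3) (0,2) (4,0) (0,0)
Union (13 distinct): (0,0) (0,2) (0,3) (1,0) (1,1) (1,2) (1,3) (1,4) (2,3) (3,3) (4,0) (4,2) (4,3)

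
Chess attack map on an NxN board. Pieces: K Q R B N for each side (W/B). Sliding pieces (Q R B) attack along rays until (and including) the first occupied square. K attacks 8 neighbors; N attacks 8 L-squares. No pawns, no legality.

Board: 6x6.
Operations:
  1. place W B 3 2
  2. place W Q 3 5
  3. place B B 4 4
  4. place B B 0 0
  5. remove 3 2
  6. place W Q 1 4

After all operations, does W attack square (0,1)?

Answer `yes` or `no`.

Op 1: place WB@(3,2)
Op 2: place WQ@(3,5)
Op 3: place BB@(4,4)
Op 4: place BB@(0,0)
Op 5: remove (3,2)
Op 6: place WQ@(1,4)
Per-piece attacks for W:
  WQ@(1,4): attacks (1,5) (1,3) (1,2) (1,1) (1,0) (2,4) (3,4) (4,4) (0,4) (2,5) (2,3) (3,2) (4,1) (5,0) (0,5) (0,3) [ray(1,0) blocked at (4,4)]
  WQ@(3,5): attacks (3,4) (3,3) (3,2) (3,1) (3,0) (4,5) (5,5) (2,5) (1,5) (0,5) (4,4) (2,4) (1,3) (0,2) [ray(1,-1) blocked at (4,4)]
W attacks (0,1): no

Answer: no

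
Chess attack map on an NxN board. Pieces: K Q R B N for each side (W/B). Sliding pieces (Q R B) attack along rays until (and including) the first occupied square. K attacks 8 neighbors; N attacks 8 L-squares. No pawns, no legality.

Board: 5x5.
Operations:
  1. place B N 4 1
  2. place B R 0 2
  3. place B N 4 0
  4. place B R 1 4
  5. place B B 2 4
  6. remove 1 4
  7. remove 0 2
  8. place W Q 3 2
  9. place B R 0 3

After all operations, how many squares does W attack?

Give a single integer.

Answer: 14

Derivation:
Op 1: place BN@(4,1)
Op 2: place BR@(0,2)
Op 3: place BN@(4,0)
Op 4: place BR@(1,4)
Op 5: place BB@(2,4)
Op 6: remove (1,4)
Op 7: remove (0,2)
Op 8: place WQ@(3,2)
Op 9: place BR@(0,3)
Per-piece attacks for W:
  WQ@(3,2): attacks (3,3) (3,4) (3,1) (3,0) (4,2) (2,2) (1,2) (0,2) (4,3) (4,1) (2,3) (1,4) (2,1) (1,0) [ray(1,-1) blocked at (4,1)]
Union (14 distinct): (0,2) (1,0) (1,2) (1,4) (2,1) (2,2) (2,3) (3,0) (3,1) (3,3) (3,4) (4,1) (4,2) (4,3)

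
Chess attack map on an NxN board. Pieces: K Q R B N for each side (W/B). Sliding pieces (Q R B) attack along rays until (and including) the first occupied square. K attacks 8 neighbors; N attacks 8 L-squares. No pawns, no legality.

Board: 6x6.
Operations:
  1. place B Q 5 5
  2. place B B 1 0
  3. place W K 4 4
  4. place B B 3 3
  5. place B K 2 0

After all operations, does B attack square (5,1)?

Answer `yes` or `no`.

Op 1: place BQ@(5,5)
Op 2: place BB@(1,0)
Op 3: place WK@(4,4)
Op 4: place BB@(3,3)
Op 5: place BK@(2,0)
Per-piece attacks for B:
  BB@(1,0): attacks (2,1) (3,2) (4,3) (5,4) (0,1)
  BK@(2,0): attacks (2,1) (3,0) (1,0) (3,1) (1,1)
  BB@(3,3): attacks (4,4) (4,2) (5,1) (2,4) (1,5) (2,2) (1,1) (0,0) [ray(1,1) blocked at (4,4)]
  BQ@(5,5): attacks (5,4) (5,3) (5,2) (5,1) (5,0) (4,5) (3,5) (2,5) (1,5) (0,5) (4,4) [ray(-1,-1) blocked at (4,4)]
B attacks (5,1): yes

Answer: yes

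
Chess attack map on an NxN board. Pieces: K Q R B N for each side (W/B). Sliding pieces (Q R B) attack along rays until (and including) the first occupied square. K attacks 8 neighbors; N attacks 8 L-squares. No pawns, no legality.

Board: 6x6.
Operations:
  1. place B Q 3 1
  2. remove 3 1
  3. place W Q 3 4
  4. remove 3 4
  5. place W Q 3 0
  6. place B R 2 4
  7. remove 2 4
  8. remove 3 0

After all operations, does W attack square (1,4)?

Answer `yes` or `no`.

Op 1: place BQ@(3,1)
Op 2: remove (3,1)
Op 3: place WQ@(3,4)
Op 4: remove (3,4)
Op 5: place WQ@(3,0)
Op 6: place BR@(2,4)
Op 7: remove (2,4)
Op 8: remove (3,0)
Per-piece attacks for W:
W attacks (1,4): no

Answer: no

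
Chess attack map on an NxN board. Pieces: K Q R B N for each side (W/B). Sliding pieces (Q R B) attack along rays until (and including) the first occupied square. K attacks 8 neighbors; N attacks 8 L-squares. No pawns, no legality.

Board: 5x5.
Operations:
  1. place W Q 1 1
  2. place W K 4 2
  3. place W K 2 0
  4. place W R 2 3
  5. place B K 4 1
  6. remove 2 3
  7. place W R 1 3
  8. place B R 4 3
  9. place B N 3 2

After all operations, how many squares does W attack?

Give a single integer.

Op 1: place WQ@(1,1)
Op 2: place WK@(4,2)
Op 3: place WK@(2,0)
Op 4: place WR@(2,3)
Op 5: place BK@(4,1)
Op 6: remove (2,3)
Op 7: place WR@(1,3)
Op 8: place BR@(4,3)
Op 9: place BN@(3,2)
Per-piece attacks for W:
  WQ@(1,1): attacks (1,2) (1,3) (1,0) (2,1) (3,1) (4,1) (0,1) (2,2) (3,3) (4,4) (2,0) (0,2) (0,0) [ray(0,1) blocked at (1,3); ray(1,0) blocked at (4,1); ray(1,-1) blocked at (2,0)]
  WR@(1,3): attacks (1,4) (1,2) (1,1) (2,3) (3,3) (4,3) (0,3) [ray(0,-1) blocked at (1,1); ray(1,0) blocked at (4,3)]
  WK@(2,0): attacks (2,1) (3,0) (1,0) (3,1) (1,1)
  WK@(4,2): attacks (4,3) (4,1) (3,2) (3,3) (3,1)
Union (20 distinct): (0,0) (0,1) (0,2) (0,3) (1,0) (1,1) (1,2) (1,3) (1,4) (2,0) (2,1) (2,2) (2,3) (3,0) (3,1) (3,2) (3,3) (4,1) (4,3) (4,4)

Answer: 20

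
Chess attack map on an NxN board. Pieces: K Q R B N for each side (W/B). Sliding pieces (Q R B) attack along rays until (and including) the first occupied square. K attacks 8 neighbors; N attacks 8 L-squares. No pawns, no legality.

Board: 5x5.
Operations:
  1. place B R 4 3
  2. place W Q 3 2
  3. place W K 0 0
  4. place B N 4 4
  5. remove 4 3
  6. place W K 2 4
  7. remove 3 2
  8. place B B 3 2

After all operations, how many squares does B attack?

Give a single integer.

Answer: 7

Derivation:
Op 1: place BR@(4,3)
Op 2: place WQ@(3,2)
Op 3: place WK@(0,0)
Op 4: place BN@(4,4)
Op 5: remove (4,3)
Op 6: place WK@(2,4)
Op 7: remove (3,2)
Op 8: place BB@(3,2)
Per-piece attacks for B:
  BB@(3,2): attacks (4,3) (4,1) (2,3) (1,4) (2,1) (1,0)
  BN@(4,4): attacks (3,2) (2,3)
Union (7 distinct): (1,0) (1,4) (2,1) (2,3) (3,2) (4,1) (4,3)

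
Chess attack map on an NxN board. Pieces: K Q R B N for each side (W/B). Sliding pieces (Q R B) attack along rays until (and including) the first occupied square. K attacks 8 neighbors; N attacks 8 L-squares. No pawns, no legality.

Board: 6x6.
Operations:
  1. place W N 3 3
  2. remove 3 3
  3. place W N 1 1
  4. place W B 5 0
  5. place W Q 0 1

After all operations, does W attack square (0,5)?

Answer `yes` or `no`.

Answer: yes

Derivation:
Op 1: place WN@(3,3)
Op 2: remove (3,3)
Op 3: place WN@(1,1)
Op 4: place WB@(5,0)
Op 5: place WQ@(0,1)
Per-piece attacks for W:
  WQ@(0,1): attacks (0,2) (0,3) (0,4) (0,5) (0,0) (1,1) (1,2) (2,3) (3,4) (4,5) (1,0) [ray(1,0) blocked at (1,1)]
  WN@(1,1): attacks (2,3) (3,2) (0,3) (3,0)
  WB@(5,0): attacks (4,1) (3,2) (2,3) (1,4) (0,5)
W attacks (0,5): yes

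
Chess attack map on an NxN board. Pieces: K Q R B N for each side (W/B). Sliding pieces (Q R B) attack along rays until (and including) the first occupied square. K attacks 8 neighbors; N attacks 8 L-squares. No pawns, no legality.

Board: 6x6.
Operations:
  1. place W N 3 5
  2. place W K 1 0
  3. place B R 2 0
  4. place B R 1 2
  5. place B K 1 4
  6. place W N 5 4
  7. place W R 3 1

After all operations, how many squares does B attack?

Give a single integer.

Answer: 20

Derivation:
Op 1: place WN@(3,5)
Op 2: place WK@(1,0)
Op 3: place BR@(2,0)
Op 4: place BR@(1,2)
Op 5: place BK@(1,4)
Op 6: place WN@(5,4)
Op 7: place WR@(3,1)
Per-piece attacks for B:
  BR@(1,2): attacks (1,3) (1,4) (1,1) (1,0) (2,2) (3,2) (4,2) (5,2) (0,2) [ray(0,1) blocked at (1,4); ray(0,-1) blocked at (1,0)]
  BK@(1,4): attacks (1,5) (1,3) (2,4) (0,4) (2,5) (2,3) (0,5) (0,3)
  BR@(2,0): attacks (2,1) (2,2) (2,3) (2,4) (2,5) (3,0) (4,0) (5,0) (1,0) [ray(-1,0) blocked at (1,0)]
Union (20 distinct): (0,2) (0,3) (0,4) (0,5) (1,0) (1,1) (1,3) (1,4) (1,5) (2,1) (2,2) (2,3) (2,4) (2,5) (3,0) (3,2) (4,0) (4,2) (5,0) (5,2)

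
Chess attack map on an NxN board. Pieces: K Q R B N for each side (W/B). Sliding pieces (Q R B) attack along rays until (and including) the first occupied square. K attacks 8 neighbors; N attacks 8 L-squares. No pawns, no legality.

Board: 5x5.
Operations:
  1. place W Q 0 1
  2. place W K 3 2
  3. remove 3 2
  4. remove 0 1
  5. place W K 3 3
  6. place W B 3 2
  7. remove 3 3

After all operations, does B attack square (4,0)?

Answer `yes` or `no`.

Answer: no

Derivation:
Op 1: place WQ@(0,1)
Op 2: place WK@(3,2)
Op 3: remove (3,2)
Op 4: remove (0,1)
Op 5: place WK@(3,3)
Op 6: place WB@(3,2)
Op 7: remove (3,3)
Per-piece attacks for B:
B attacks (4,0): no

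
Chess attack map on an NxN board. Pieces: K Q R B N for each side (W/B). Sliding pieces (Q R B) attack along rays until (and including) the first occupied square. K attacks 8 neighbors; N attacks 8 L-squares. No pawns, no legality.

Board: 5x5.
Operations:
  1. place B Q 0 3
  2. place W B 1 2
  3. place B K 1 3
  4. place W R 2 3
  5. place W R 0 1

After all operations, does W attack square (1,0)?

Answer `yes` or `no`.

Answer: no

Derivation:
Op 1: place BQ@(0,3)
Op 2: place WB@(1,2)
Op 3: place BK@(1,3)
Op 4: place WR@(2,3)
Op 5: place WR@(0,1)
Per-piece attacks for W:
  WR@(0,1): attacks (0,2) (0,3) (0,0) (1,1) (2,1) (3,1) (4,1) [ray(0,1) blocked at (0,3)]
  WB@(1,2): attacks (2,3) (2,1) (3,0) (0,3) (0,1) [ray(1,1) blocked at (2,3); ray(-1,1) blocked at (0,3); ray(-1,-1) blocked at (0,1)]
  WR@(2,3): attacks (2,4) (2,2) (2,1) (2,0) (3,3) (4,3) (1,3) [ray(-1,0) blocked at (1,3)]
W attacks (1,0): no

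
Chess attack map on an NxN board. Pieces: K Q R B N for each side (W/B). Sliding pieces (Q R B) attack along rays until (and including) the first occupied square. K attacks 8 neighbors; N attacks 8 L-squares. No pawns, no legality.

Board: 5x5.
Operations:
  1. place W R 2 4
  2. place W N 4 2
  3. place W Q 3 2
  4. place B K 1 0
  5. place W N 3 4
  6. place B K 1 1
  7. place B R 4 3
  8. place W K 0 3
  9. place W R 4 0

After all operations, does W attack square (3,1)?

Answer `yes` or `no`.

Answer: yes

Derivation:
Op 1: place WR@(2,4)
Op 2: place WN@(4,2)
Op 3: place WQ@(3,2)
Op 4: place BK@(1,0)
Op 5: place WN@(3,4)
Op 6: place BK@(1,1)
Op 7: place BR@(4,3)
Op 8: place WK@(0,3)
Op 9: place WR@(4,0)
Per-piece attacks for W:
  WK@(0,3): attacks (0,4) (0,2) (1,3) (1,4) (1,2)
  WR@(2,4): attacks (2,3) (2,2) (2,1) (2,0) (3,4) (1,4) (0,4) [ray(1,0) blocked at (3,4)]
  WQ@(3,2): attacks (3,3) (3,4) (3,1) (3,0) (4,2) (2,2) (1,2) (0,2) (4,3) (4,1) (2,3) (1,4) (2,1) (1,0) [ray(0,1) blocked at (3,4); ray(1,0) blocked at (4,2); ray(1,1) blocked at (4,3); ray(-1,-1) blocked at (1,0)]
  WN@(3,4): attacks (4,2) (2,2) (1,3)
  WR@(4,0): attacks (4,1) (4,2) (3,0) (2,0) (1,0) [ray(0,1) blocked at (4,2); ray(-1,0) blocked at (1,0)]
  WN@(4,2): attacks (3,4) (2,3) (3,0) (2,1)
W attacks (3,1): yes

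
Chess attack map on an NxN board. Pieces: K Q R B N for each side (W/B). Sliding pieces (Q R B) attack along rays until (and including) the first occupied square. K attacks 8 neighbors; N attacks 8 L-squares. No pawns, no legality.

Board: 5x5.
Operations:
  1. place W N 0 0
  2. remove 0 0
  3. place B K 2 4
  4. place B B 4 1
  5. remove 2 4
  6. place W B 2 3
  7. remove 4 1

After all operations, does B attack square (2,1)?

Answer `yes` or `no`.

Op 1: place WN@(0,0)
Op 2: remove (0,0)
Op 3: place BK@(2,4)
Op 4: place BB@(4,1)
Op 5: remove (2,4)
Op 6: place WB@(2,3)
Op 7: remove (4,1)
Per-piece attacks for B:
B attacks (2,1): no

Answer: no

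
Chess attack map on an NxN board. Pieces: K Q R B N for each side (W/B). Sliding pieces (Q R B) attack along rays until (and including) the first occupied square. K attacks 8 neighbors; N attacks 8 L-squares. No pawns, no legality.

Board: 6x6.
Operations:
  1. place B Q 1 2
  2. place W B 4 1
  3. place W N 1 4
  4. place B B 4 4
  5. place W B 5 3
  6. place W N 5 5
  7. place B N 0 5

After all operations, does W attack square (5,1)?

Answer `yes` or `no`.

Answer: no

Derivation:
Op 1: place BQ@(1,2)
Op 2: place WB@(4,1)
Op 3: place WN@(1,4)
Op 4: place BB@(4,4)
Op 5: place WB@(5,3)
Op 6: place WN@(5,5)
Op 7: place BN@(0,5)
Per-piece attacks for W:
  WN@(1,4): attacks (3,5) (2,2) (3,3) (0,2)
  WB@(4,1): attacks (5,2) (5,0) (3,2) (2,3) (1,4) (3,0) [ray(-1,1) blocked at (1,4)]
  WB@(5,3): attacks (4,4) (4,2) (3,1) (2,0) [ray(-1,1) blocked at (4,4)]
  WN@(5,5): attacks (4,3) (3,4)
W attacks (5,1): no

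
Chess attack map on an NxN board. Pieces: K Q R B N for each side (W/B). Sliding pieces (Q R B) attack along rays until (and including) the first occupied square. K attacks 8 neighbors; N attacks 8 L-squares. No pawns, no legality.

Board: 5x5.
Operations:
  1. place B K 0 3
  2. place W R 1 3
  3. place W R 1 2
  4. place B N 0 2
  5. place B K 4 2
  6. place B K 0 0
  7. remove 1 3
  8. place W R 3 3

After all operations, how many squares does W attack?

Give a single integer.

Op 1: place BK@(0,3)
Op 2: place WR@(1,3)
Op 3: place WR@(1,2)
Op 4: place BN@(0,2)
Op 5: place BK@(4,2)
Op 6: place BK@(0,0)
Op 7: remove (1,3)
Op 8: place WR@(3,3)
Per-piece attacks for W:
  WR@(1,2): attacks (1,3) (1,4) (1,1) (1,0) (2,2) (3,2) (4,2) (0,2) [ray(1,0) blocked at (4,2); ray(-1,0) blocked at (0,2)]
  WR@(3,3): attacks (3,4) (3,2) (3,1) (3,0) (4,3) (2,3) (1,3) (0,3) [ray(-1,0) blocked at (0,3)]
Union (14 distinct): (0,2) (0,3) (1,0) (1,1) (1,3) (1,4) (2,2) (2,3) (3,0) (3,1) (3,2) (3,4) (4,2) (4,3)

Answer: 14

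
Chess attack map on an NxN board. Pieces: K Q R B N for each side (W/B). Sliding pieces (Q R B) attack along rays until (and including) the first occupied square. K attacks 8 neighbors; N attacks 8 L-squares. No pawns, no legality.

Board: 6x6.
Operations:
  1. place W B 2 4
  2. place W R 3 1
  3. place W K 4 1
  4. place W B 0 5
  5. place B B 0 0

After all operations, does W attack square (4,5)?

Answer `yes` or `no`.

Op 1: place WB@(2,4)
Op 2: place WR@(3,1)
Op 3: place WK@(4,1)
Op 4: place WB@(0,5)
Op 5: place BB@(0,0)
Per-piece attacks for W:
  WB@(0,5): attacks (1,4) (2,3) (3,2) (4,1) [ray(1,-1) blocked at (4,1)]
  WB@(2,4): attacks (3,5) (3,3) (4,2) (5,1) (1,5) (1,3) (0,2)
  WR@(3,1): attacks (3,2) (3,3) (3,4) (3,5) (3,0) (4,1) (2,1) (1,1) (0,1) [ray(1,0) blocked at (4,1)]
  WK@(4,1): attacks (4,2) (4,0) (5,1) (3,1) (5,2) (5,0) (3,2) (3,0)
W attacks (4,5): no

Answer: no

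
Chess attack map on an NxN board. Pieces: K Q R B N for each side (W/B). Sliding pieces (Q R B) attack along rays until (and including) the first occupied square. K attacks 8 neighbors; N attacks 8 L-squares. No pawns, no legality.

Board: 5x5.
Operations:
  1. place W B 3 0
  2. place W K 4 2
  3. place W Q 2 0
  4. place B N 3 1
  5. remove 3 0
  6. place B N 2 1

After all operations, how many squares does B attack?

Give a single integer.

Op 1: place WB@(3,0)
Op 2: place WK@(4,2)
Op 3: place WQ@(2,0)
Op 4: place BN@(3,1)
Op 5: remove (3,0)
Op 6: place BN@(2,1)
Per-piece attacks for B:
  BN@(2,1): attacks (3,3) (4,2) (1,3) (0,2) (4,0) (0,0)
  BN@(3,1): attacks (4,3) (2,3) (1,2) (1,0)
Union (10 distinct): (0,0) (0,2) (1,0) (1,2) (1,3) (2,3) (3,3) (4,0) (4,2) (4,3)

Answer: 10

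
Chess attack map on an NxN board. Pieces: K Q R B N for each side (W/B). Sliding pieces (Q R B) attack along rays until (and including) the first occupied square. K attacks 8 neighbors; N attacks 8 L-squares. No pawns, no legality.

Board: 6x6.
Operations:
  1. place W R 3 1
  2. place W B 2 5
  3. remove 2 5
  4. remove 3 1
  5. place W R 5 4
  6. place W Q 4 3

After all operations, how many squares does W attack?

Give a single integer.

Op 1: place WR@(3,1)
Op 2: place WB@(2,5)
Op 3: remove (2,5)
Op 4: remove (3,1)
Op 5: place WR@(5,4)
Op 6: place WQ@(4,3)
Per-piece attacks for W:
  WQ@(4,3): attacks (4,4) (4,5) (4,2) (4,1) (4,0) (5,3) (3,3) (2,3) (1,3) (0,3) (5,4) (5,2) (3,4) (2,5) (3,2) (2,1) (1,0) [ray(1,1) blocked at (5,4)]
  WR@(5,4): attacks (5,5) (5,3) (5,2) (5,1) (5,0) (4,4) (3,4) (2,4) (1,4) (0,4)
Union (23 distinct): (0,3) (0,4) (1,0) (1,3) (1,4) (2,1) (2,3) (2,4) (2,5) (3,2) (3,3) (3,4) (4,0) (4,1) (4,2) (4,4) (4,5) (5,0) (5,1) (5,2) (5,3) (5,4) (5,5)

Answer: 23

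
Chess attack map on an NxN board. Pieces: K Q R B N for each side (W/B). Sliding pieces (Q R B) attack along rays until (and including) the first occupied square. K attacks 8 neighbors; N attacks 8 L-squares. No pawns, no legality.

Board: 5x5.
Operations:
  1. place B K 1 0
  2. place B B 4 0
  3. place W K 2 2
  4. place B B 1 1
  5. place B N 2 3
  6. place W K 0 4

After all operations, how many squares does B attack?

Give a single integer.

Op 1: place BK@(1,0)
Op 2: place BB@(4,0)
Op 3: place WK@(2,2)
Op 4: place BB@(1,1)
Op 5: place BN@(2,3)
Op 6: place WK@(0,4)
Per-piece attacks for B:
  BK@(1,0): attacks (1,1) (2,0) (0,0) (2,1) (0,1)
  BB@(1,1): attacks (2,2) (2,0) (0,2) (0,0) [ray(1,1) blocked at (2,2)]
  BN@(2,3): attacks (4,4) (0,4) (3,1) (4,2) (1,1) (0,2)
  BB@(4,0): attacks (3,1) (2,2) [ray(-1,1) blocked at (2,2)]
Union (11 distinct): (0,0) (0,1) (0,2) (0,4) (1,1) (2,0) (2,1) (2,2) (3,1) (4,2) (4,4)

Answer: 11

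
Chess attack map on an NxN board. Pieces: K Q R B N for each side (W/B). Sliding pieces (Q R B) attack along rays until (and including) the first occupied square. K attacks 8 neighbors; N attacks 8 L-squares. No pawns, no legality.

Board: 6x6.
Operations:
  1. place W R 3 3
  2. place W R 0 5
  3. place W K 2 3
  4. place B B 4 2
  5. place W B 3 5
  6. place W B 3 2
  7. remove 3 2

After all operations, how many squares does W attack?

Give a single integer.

Op 1: place WR@(3,3)
Op 2: place WR@(0,5)
Op 3: place WK@(2,3)
Op 4: place BB@(4,2)
Op 5: place WB@(3,5)
Op 6: place WB@(3,2)
Op 7: remove (3,2)
Per-piece attacks for W:
  WR@(0,5): attacks (0,4) (0,3) (0,2) (0,1) (0,0) (1,5) (2,5) (3,5) [ray(1,0) blocked at (3,5)]
  WK@(2,3): attacks (2,4) (2,2) (3,3) (1,3) (3,4) (3,2) (1,4) (1,2)
  WR@(3,3): attacks (3,4) (3,5) (3,2) (3,1) (3,0) (4,3) (5,3) (2,3) [ray(0,1) blocked at (3,5); ray(-1,0) blocked at (2,3)]
  WB@(3,5): attacks (4,4) (5,3) (2,4) (1,3) (0,2)
Union (22 distinct): (0,0) (0,1) (0,2) (0,3) (0,4) (1,2) (1,3) (1,4) (1,5) (2,2) (2,3) (2,4) (2,5) (3,0) (3,1) (3,2) (3,3) (3,4) (3,5) (4,3) (4,4) (5,3)

Answer: 22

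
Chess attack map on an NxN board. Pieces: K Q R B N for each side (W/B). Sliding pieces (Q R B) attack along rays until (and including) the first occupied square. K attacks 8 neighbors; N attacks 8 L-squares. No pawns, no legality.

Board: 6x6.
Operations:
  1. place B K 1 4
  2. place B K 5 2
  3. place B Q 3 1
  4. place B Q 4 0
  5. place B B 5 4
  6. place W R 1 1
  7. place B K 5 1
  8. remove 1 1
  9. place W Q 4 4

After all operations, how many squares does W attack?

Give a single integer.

Op 1: place BK@(1,4)
Op 2: place BK@(5,2)
Op 3: place BQ@(3,1)
Op 4: place BQ@(4,0)
Op 5: place BB@(5,4)
Op 6: place WR@(1,1)
Op 7: place BK@(5,1)
Op 8: remove (1,1)
Op 9: place WQ@(4,4)
Per-piece attacks for W:
  WQ@(4,4): attacks (4,5) (4,3) (4,2) (4,1) (4,0) (5,4) (3,4) (2,4) (1,4) (5,5) (5,3) (3,5) (3,3) (2,2) (1,1) (0,0) [ray(0,-1) blocked at (4,0); ray(1,0) blocked at (5,4); ray(-1,0) blocked at (1,4)]
Union (16 distinct): (0,0) (1,1) (1,4) (2,2) (2,4) (3,3) (3,4) (3,5) (4,0) (4,1) (4,2) (4,3) (4,5) (5,3) (5,4) (5,5)

Answer: 16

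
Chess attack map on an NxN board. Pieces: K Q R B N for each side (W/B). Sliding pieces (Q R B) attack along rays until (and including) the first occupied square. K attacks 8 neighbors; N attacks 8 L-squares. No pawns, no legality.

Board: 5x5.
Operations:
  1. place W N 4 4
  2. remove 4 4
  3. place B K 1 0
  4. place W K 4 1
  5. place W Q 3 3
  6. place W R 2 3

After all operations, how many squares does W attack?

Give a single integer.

Op 1: place WN@(4,4)
Op 2: remove (4,4)
Op 3: place BK@(1,0)
Op 4: place WK@(4,1)
Op 5: place WQ@(3,3)
Op 6: place WR@(2,3)
Per-piece attacks for W:
  WR@(2,3): attacks (2,4) (2,2) (2,1) (2,0) (3,3) (1,3) (0,3) [ray(1,0) blocked at (3,3)]
  WQ@(3,3): attacks (3,4) (3,2) (3,1) (3,0) (4,3) (2,3) (4,4) (4,2) (2,4) (2,2) (1,1) (0,0) [ray(-1,0) blocked at (2,3)]
  WK@(4,1): attacks (4,2) (4,0) (3,1) (3,2) (3,0)
Union (18 distinct): (0,0) (0,3) (1,1) (1,3) (2,0) (2,1) (2,2) (2,3) (2,4) (3,0) (3,1) (3,2) (3,3) (3,4) (4,0) (4,2) (4,3) (4,4)

Answer: 18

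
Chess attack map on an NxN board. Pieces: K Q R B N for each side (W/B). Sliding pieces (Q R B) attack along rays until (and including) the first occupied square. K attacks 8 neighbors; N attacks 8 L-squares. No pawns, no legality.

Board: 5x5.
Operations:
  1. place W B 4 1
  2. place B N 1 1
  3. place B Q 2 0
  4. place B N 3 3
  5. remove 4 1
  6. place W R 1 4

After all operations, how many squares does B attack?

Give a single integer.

Op 1: place WB@(4,1)
Op 2: place BN@(1,1)
Op 3: place BQ@(2,0)
Op 4: place BN@(3,3)
Op 5: remove (4,1)
Op 6: place WR@(1,4)
Per-piece attacks for B:
  BN@(1,1): attacks (2,3) (3,2) (0,3) (3,0)
  BQ@(2,0): attacks (2,1) (2,2) (2,3) (2,4) (3,0) (4,0) (1,0) (0,0) (3,1) (4,2) (1,1) [ray(-1,1) blocked at (1,1)]
  BN@(3,3): attacks (1,4) (4,1) (2,1) (1,2)
Union (16 distinct): (0,0) (0,3) (1,0) (1,1) (1,2) (1,4) (2,1) (2,2) (2,3) (2,4) (3,0) (3,1) (3,2) (4,0) (4,1) (4,2)

Answer: 16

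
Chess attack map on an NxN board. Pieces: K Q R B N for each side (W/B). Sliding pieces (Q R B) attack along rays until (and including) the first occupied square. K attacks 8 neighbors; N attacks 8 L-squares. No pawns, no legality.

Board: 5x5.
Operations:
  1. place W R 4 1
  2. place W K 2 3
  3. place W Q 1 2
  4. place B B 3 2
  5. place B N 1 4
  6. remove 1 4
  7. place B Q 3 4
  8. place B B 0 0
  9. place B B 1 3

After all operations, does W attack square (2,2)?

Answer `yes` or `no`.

Answer: yes

Derivation:
Op 1: place WR@(4,1)
Op 2: place WK@(2,3)
Op 3: place WQ@(1,2)
Op 4: place BB@(3,2)
Op 5: place BN@(1,4)
Op 6: remove (1,4)
Op 7: place BQ@(3,4)
Op 8: place BB@(0,0)
Op 9: place BB@(1,3)
Per-piece attacks for W:
  WQ@(1,2): attacks (1,3) (1,1) (1,0) (2,2) (3,2) (0,2) (2,3) (2,1) (3,0) (0,3) (0,1) [ray(0,1) blocked at (1,3); ray(1,0) blocked at (3,2); ray(1,1) blocked at (2,3)]
  WK@(2,3): attacks (2,4) (2,2) (3,3) (1,3) (3,4) (3,2) (1,4) (1,2)
  WR@(4,1): attacks (4,2) (4,3) (4,4) (4,0) (3,1) (2,1) (1,1) (0,1)
W attacks (2,2): yes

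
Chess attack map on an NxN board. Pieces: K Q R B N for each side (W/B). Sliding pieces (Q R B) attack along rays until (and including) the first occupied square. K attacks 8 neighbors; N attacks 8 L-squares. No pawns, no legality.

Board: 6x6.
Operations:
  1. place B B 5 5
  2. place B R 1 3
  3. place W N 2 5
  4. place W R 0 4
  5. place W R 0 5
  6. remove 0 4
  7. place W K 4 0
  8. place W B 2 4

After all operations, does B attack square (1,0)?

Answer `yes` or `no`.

Answer: yes

Derivation:
Op 1: place BB@(5,5)
Op 2: place BR@(1,3)
Op 3: place WN@(2,5)
Op 4: place WR@(0,4)
Op 5: place WR@(0,5)
Op 6: remove (0,4)
Op 7: place WK@(4,0)
Op 8: place WB@(2,4)
Per-piece attacks for B:
  BR@(1,3): attacks (1,4) (1,5) (1,2) (1,1) (1,0) (2,3) (3,3) (4,3) (5,3) (0,3)
  BB@(5,5): attacks (4,4) (3,3) (2,2) (1,1) (0,0)
B attacks (1,0): yes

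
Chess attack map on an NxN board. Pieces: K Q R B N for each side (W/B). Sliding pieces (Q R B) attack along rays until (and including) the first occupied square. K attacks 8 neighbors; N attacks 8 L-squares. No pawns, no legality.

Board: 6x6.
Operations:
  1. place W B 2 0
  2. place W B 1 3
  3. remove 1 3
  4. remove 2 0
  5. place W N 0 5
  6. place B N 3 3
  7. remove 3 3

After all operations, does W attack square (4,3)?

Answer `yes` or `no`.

Answer: no

Derivation:
Op 1: place WB@(2,0)
Op 2: place WB@(1,3)
Op 3: remove (1,3)
Op 4: remove (2,0)
Op 5: place WN@(0,5)
Op 6: place BN@(3,3)
Op 7: remove (3,3)
Per-piece attacks for W:
  WN@(0,5): attacks (1,3) (2,4)
W attacks (4,3): no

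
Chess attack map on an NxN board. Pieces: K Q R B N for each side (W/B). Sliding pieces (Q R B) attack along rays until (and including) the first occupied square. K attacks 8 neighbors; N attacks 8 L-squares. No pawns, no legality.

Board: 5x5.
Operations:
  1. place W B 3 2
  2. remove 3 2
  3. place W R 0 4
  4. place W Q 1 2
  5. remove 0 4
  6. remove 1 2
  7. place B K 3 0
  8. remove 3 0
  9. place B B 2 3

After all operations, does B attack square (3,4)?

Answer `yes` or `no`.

Answer: yes

Derivation:
Op 1: place WB@(3,2)
Op 2: remove (3,2)
Op 3: place WR@(0,4)
Op 4: place WQ@(1,2)
Op 5: remove (0,4)
Op 6: remove (1,2)
Op 7: place BK@(3,0)
Op 8: remove (3,0)
Op 9: place BB@(2,3)
Per-piece attacks for B:
  BB@(2,3): attacks (3,4) (3,2) (4,1) (1,4) (1,2) (0,1)
B attacks (3,4): yes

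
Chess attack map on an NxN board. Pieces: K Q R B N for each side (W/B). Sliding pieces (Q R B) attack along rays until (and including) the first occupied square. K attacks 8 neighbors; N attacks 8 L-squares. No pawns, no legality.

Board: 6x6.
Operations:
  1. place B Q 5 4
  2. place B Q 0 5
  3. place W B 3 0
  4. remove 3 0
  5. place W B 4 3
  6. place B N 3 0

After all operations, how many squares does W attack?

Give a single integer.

Op 1: place BQ@(5,4)
Op 2: place BQ@(0,5)
Op 3: place WB@(3,0)
Op 4: remove (3,0)
Op 5: place WB@(4,3)
Op 6: place BN@(3,0)
Per-piece attacks for W:
  WB@(4,3): attacks (5,4) (5,2) (3,4) (2,5) (3,2) (2,1) (1,0) [ray(1,1) blocked at (5,4)]
Union (7 distinct): (1,0) (2,1) (2,5) (3,2) (3,4) (5,2) (5,4)

Answer: 7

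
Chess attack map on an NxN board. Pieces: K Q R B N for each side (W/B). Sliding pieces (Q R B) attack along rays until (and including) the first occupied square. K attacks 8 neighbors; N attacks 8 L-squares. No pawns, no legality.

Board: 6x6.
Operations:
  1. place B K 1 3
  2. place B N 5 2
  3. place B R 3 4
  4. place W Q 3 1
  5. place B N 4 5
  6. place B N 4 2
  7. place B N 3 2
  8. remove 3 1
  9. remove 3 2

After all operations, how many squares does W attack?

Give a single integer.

Op 1: place BK@(1,3)
Op 2: place BN@(5,2)
Op 3: place BR@(3,4)
Op 4: place WQ@(3,1)
Op 5: place BN@(4,5)
Op 6: place BN@(4,2)
Op 7: place BN@(3,2)
Op 8: remove (3,1)
Op 9: remove (3,2)
Per-piece attacks for W:
Union (0 distinct): (none)

Answer: 0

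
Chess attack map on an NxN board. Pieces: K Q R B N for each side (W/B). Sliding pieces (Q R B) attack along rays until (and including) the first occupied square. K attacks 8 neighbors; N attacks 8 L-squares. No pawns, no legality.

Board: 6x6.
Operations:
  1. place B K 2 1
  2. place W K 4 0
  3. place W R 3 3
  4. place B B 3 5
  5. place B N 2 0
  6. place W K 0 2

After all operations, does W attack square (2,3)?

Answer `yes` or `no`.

Op 1: place BK@(2,1)
Op 2: place WK@(4,0)
Op 3: place WR@(3,3)
Op 4: place BB@(3,5)
Op 5: place BN@(2,0)
Op 6: place WK@(0,2)
Per-piece attacks for W:
  WK@(0,2): attacks (0,3) (0,1) (1,2) (1,3) (1,1)
  WR@(3,3): attacks (3,4) (3,5) (3,2) (3,1) (3,0) (4,3) (5,3) (2,3) (1,3) (0,3) [ray(0,1) blocked at (3,5)]
  WK@(4,0): attacks (4,1) (5,0) (3,0) (5,1) (3,1)
W attacks (2,3): yes

Answer: yes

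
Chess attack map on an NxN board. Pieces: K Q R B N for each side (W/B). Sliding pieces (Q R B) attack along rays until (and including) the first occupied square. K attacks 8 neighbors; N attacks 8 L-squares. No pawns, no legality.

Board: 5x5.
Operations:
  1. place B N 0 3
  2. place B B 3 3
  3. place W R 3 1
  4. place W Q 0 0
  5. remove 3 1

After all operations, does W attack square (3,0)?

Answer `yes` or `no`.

Op 1: place BN@(0,3)
Op 2: place BB@(3,3)
Op 3: place WR@(3,1)
Op 4: place WQ@(0,0)
Op 5: remove (3,1)
Per-piece attacks for W:
  WQ@(0,0): attacks (0,1) (0,2) (0,3) (1,0) (2,0) (3,0) (4,0) (1,1) (2,2) (3,3) [ray(0,1) blocked at (0,3); ray(1,1) blocked at (3,3)]
W attacks (3,0): yes

Answer: yes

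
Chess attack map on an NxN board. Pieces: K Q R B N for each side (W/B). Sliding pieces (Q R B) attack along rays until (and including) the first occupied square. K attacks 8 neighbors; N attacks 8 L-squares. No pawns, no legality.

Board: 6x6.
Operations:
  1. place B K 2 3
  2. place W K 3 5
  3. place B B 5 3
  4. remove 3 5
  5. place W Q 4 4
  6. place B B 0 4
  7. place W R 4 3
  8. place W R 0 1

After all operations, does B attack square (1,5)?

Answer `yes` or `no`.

Op 1: place BK@(2,3)
Op 2: place WK@(3,5)
Op 3: place BB@(5,3)
Op 4: remove (3,5)
Op 5: place WQ@(4,4)
Op 6: place BB@(0,4)
Op 7: place WR@(4,3)
Op 8: place WR@(0,1)
Per-piece attacks for B:
  BB@(0,4): attacks (1,5) (1,3) (2,2) (3,1) (4,0)
  BK@(2,3): attacks (2,4) (2,2) (3,3) (1,3) (3,4) (3,2) (1,4) (1,2)
  BB@(5,3): attacks (4,4) (4,2) (3,1) (2,0) [ray(-1,1) blocked at (4,4)]
B attacks (1,5): yes

Answer: yes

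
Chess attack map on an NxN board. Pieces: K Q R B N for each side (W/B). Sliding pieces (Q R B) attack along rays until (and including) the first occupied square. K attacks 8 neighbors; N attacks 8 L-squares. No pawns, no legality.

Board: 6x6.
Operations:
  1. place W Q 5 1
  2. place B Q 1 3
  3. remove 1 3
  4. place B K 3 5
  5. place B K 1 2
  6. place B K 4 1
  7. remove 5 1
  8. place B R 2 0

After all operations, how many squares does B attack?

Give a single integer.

Answer: 23

Derivation:
Op 1: place WQ@(5,1)
Op 2: place BQ@(1,3)
Op 3: remove (1,3)
Op 4: place BK@(3,5)
Op 5: place BK@(1,2)
Op 6: place BK@(4,1)
Op 7: remove (5,1)
Op 8: place BR@(2,0)
Per-piece attacks for B:
  BK@(1,2): attacks (1,3) (1,1) (2,2) (0,2) (2,3) (2,1) (0,3) (0,1)
  BR@(2,0): attacks (2,1) (2,2) (2,3) (2,4) (2,5) (3,0) (4,0) (5,0) (1,0) (0,0)
  BK@(3,5): attacks (3,4) (4,5) (2,5) (4,4) (2,4)
  BK@(4,1): attacks (4,2) (4,0) (5,1) (3,1) (5,2) (5,0) (3,2) (3,0)
Union (23 distinct): (0,0) (0,1) (0,2) (0,3) (1,0) (1,1) (1,3) (2,1) (2,2) (2,3) (2,4) (2,5) (3,0) (3,1) (3,2) (3,4) (4,0) (4,2) (4,4) (4,5) (5,0) (5,1) (5,2)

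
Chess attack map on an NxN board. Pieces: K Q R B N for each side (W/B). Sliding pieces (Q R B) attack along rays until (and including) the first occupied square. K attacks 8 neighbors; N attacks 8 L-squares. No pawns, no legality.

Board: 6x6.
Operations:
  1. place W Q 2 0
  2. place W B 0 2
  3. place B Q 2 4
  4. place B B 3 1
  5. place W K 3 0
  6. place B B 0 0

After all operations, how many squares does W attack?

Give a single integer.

Answer: 14

Derivation:
Op 1: place WQ@(2,0)
Op 2: place WB@(0,2)
Op 3: place BQ@(2,4)
Op 4: place BB@(3,1)
Op 5: place WK@(3,0)
Op 6: place BB@(0,0)
Per-piece attacks for W:
  WB@(0,2): attacks (1,3) (2,4) (1,1) (2,0) [ray(1,1) blocked at (2,4); ray(1,-1) blocked at (2,0)]
  WQ@(2,0): attacks (2,1) (2,2) (2,3) (2,4) (3,0) (1,0) (0,0) (3,1) (1,1) (0,2) [ray(0,1) blocked at (2,4); ray(1,0) blocked at (3,0); ray(-1,0) blocked at (0,0); ray(1,1) blocked at (3,1); ray(-1,1) blocked at (0,2)]
  WK@(3,0): attacks (3,1) (4,0) (2,0) (4,1) (2,1)
Union (14 distinct): (0,0) (0,2) (1,0) (1,1) (1,3) (2,0) (2,1) (2,2) (2,3) (2,4) (3,0) (3,1) (4,0) (4,1)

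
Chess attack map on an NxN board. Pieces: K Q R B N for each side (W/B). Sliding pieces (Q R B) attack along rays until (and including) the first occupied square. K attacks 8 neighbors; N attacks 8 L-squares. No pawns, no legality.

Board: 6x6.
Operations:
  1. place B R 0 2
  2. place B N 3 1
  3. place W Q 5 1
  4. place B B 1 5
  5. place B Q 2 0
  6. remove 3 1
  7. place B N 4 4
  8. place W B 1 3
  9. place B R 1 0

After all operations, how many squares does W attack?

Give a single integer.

Op 1: place BR@(0,2)
Op 2: place BN@(3,1)
Op 3: place WQ@(5,1)
Op 4: place BB@(1,5)
Op 5: place BQ@(2,0)
Op 6: remove (3,1)
Op 7: place BN@(4,4)
Op 8: place WB@(1,3)
Op 9: place BR@(1,0)
Per-piece attacks for W:
  WB@(1,3): attacks (2,4) (3,5) (2,2) (3,1) (4,0) (0,4) (0,2) [ray(-1,-1) blocked at (0,2)]
  WQ@(5,1): attacks (5,2) (5,3) (5,4) (5,5) (5,0) (4,1) (3,1) (2,1) (1,1) (0,1) (4,2) (3,3) (2,4) (1,5) (4,0) [ray(-1,1) blocked at (1,5)]
Union (19 distinct): (0,1) (0,2) (0,4) (1,1) (1,5) (2,1) (2,2) (2,4) (3,1) (3,3) (3,5) (4,0) (4,1) (4,2) (5,0) (5,2) (5,3) (5,4) (5,5)

Answer: 19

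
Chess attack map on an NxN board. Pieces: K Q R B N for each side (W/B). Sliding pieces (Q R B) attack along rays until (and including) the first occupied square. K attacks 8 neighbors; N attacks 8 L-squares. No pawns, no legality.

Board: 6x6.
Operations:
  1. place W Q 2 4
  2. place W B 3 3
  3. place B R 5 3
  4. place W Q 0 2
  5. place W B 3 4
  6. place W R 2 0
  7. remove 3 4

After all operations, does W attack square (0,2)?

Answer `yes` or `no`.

Op 1: place WQ@(2,4)
Op 2: place WB@(3,3)
Op 3: place BR@(5,3)
Op 4: place WQ@(0,2)
Op 5: place WB@(3,4)
Op 6: place WR@(2,0)
Op 7: remove (3,4)
Per-piece attacks for W:
  WQ@(0,2): attacks (0,3) (0,4) (0,5) (0,1) (0,0) (1,2) (2,2) (3,2) (4,2) (5,2) (1,3) (2,4) (1,1) (2,0) [ray(1,1) blocked at (2,4); ray(1,-1) blocked at (2,0)]
  WR@(2,0): attacks (2,1) (2,2) (2,3) (2,4) (3,0) (4,0) (5,0) (1,0) (0,0) [ray(0,1) blocked at (2,4)]
  WQ@(2,4): attacks (2,5) (2,3) (2,2) (2,1) (2,0) (3,4) (4,4) (5,4) (1,4) (0,4) (3,5) (3,3) (1,5) (1,3) (0,2) [ray(0,-1) blocked at (2,0); ray(1,-1) blocked at (3,3); ray(-1,-1) blocked at (0,2)]
  WB@(3,3): attacks (4,4) (5,5) (4,2) (5,1) (2,4) (2,2) (1,1) (0,0) [ray(-1,1) blocked at (2,4)]
W attacks (0,2): yes

Answer: yes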